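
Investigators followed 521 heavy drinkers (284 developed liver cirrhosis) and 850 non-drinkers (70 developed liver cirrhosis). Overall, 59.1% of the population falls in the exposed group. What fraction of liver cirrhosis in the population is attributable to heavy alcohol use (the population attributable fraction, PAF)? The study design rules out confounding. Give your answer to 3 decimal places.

PAF ≈ 0.769

p₁ = P(outcome | exposed) = 284/521 = 0.54511
p₀ = P(outcome | unexposed) = 70/850 = 0.082353
Overall risk P(Y=1) = π·p₁ + (1−π)·p₀ = 0.591×0.54511 + 0.409×0.082353 = 0.35584.
Under exogeneity, PAF = [P(Y=1) − p₀] / P(Y=1).
PAF = (0.35584 − 0.082353) / 0.35584 ≈ 0.7686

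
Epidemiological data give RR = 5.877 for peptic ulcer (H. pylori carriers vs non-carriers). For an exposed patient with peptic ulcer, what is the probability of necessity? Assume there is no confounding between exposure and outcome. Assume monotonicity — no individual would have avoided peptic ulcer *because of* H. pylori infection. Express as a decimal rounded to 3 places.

PN ≈ 0.830

Under exogeneity and monotonicity, PN = (RR − 1) / RR = 1 − 1/RR.
PN = (5.877 − 1) / 5.877 = 4.877 / 5.877 ≈ 0.8298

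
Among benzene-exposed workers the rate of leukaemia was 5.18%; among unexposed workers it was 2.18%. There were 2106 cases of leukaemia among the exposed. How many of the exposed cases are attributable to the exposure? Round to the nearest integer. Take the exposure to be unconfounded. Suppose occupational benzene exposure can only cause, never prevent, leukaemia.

p₁ = 0.0518, p₀ = 0.0218.
PN = (p₁ − p₀)/p₁ = (0.0518 − 0.0218) / 0.0518 ≈ 0.57915.
Attributable cases ≈ PN × (exposed cases) = 0.57915 × 2106 ≈ 1219.69.

about 1220 cases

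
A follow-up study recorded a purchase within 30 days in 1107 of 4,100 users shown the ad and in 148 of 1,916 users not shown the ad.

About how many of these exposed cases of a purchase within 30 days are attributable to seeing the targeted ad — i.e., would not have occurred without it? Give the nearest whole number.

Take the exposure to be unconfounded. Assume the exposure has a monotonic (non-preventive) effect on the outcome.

about 790 cases

p₁ = P(outcome | exposed) = 1107/4100 = 0.27
p₀ = P(outcome | unexposed) = 148/1916 = 0.077244
PN = (p₁ − p₀)/p₁ = (0.27 − 0.077244) / 0.27 ≈ 0.71391.
Attributable cases ≈ PN × (exposed cases) = 0.71391 × 1107 ≈ 790.30.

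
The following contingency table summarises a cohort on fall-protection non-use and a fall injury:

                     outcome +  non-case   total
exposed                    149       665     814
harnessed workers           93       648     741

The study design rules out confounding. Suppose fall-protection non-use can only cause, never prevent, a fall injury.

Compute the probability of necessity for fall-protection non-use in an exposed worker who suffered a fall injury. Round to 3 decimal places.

PN ≈ 0.314

p₁ = P(outcome | exposed) = 149/814 = 0.18305
p₀ = P(outcome | unexposed) = 93/741 = 0.12551
Under exogeneity and monotonicity, PN = (p₁ − p₀) / p₁.
PN = (0.18305 − 0.12551) / 0.18305 = 0.057541 / 0.18305 ≈ 0.3143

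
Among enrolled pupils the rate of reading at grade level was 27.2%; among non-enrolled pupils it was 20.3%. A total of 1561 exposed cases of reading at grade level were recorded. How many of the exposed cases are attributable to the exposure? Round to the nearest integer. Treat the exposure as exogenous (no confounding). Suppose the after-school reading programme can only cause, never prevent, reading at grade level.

about 396 cases

p₁ = 0.272, p₀ = 0.203.
PN = (p₁ − p₀)/p₁ = (0.272 − 0.203) / 0.272 ≈ 0.25368.
Attributable cases ≈ PN × (exposed cases) = 0.25368 × 1561 ≈ 395.99.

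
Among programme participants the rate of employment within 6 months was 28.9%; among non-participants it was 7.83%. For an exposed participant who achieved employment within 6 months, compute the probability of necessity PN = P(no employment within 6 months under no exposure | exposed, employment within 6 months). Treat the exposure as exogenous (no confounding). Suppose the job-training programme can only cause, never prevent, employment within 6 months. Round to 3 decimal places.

PN ≈ 0.729

p₁ = 0.289, p₀ = 0.0783.
Under exogeneity and monotonicity, PN = (p₁ − p₀) / p₁.
PN = (0.289 − 0.0783) / 0.289 = 0.2107 / 0.289 ≈ 0.7291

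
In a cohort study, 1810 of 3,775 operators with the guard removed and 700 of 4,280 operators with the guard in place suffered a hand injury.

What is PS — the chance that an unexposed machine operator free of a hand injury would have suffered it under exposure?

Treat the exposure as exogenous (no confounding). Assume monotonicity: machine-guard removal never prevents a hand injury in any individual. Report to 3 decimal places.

PS ≈ 0.378

p₁ = P(outcome | exposed) = 1810/3775 = 0.47947
p₀ = P(outcome | unexposed) = 700/4280 = 0.16355
Under exogeneity and monotonicity, PS = (p₁ − p₀) / (1 − p₀).
PS = (0.47947 − 0.16355) / (1 − 0.16355) = 0.31592 / 0.83645 ≈ 0.3777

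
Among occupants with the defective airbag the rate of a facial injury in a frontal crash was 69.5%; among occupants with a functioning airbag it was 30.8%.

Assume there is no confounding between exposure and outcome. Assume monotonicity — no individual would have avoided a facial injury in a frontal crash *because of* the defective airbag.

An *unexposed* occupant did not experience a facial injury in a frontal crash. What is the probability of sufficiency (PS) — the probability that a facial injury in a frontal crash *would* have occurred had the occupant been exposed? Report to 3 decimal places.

PS ≈ 0.559

p₁ = 0.695, p₀ = 0.308.
Under exogeneity and monotonicity, PS = (p₁ − p₀) / (1 − p₀).
PS = (0.695 − 0.308) / (1 − 0.308) = 0.387 / 0.692 ≈ 0.5592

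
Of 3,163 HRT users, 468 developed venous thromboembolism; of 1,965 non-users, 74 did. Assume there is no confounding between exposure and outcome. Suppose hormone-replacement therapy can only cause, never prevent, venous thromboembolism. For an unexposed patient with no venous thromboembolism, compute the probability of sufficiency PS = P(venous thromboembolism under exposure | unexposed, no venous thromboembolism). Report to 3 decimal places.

PS ≈ 0.115

p₁ = P(outcome | exposed) = 468/3163 = 0.14796
p₀ = P(outcome | unexposed) = 74/1965 = 0.037659
Under exogeneity and monotonicity, PS = (p₁ − p₀) / (1 − p₀).
PS = (0.14796 − 0.037659) / (1 − 0.037659) = 0.1103 / 0.96234 ≈ 0.1146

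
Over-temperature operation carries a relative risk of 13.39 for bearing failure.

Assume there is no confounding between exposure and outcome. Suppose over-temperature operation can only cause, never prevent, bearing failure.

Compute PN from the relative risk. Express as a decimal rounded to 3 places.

Under exogeneity and monotonicity, PN = (RR − 1) / RR = 1 − 1/RR.
PN = (13.39 − 1) / 13.39 = 12.39 / 13.39 ≈ 0.9253

PN ≈ 0.925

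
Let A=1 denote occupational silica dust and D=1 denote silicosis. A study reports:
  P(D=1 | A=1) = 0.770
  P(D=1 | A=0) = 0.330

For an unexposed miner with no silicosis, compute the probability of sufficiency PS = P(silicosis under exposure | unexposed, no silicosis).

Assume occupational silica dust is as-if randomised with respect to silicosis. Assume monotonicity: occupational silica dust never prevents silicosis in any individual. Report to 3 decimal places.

Let p₁ = 0.77, p₀ = 0.33.
Under exogeneity and monotonicity, PS = (p₁ − p₀) / (1 − p₀).
PS = (0.77 − 0.33) / (1 − 0.33) = 0.44 / 0.67 ≈ 0.6567

PS ≈ 0.657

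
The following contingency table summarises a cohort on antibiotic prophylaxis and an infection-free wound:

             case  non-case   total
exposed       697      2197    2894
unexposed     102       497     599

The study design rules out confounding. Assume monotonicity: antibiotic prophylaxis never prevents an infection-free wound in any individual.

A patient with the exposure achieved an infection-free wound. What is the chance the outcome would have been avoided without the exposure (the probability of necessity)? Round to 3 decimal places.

PN ≈ 0.293

p₁ = P(outcome | exposed) = 697/2894 = 0.24084
p₀ = P(outcome | unexposed) = 102/599 = 0.17028
Under exogeneity and monotonicity, PN = (p₁ − p₀) / p₁.
PN = (0.24084 − 0.17028) / 0.24084 = 0.070559 / 0.24084 ≈ 0.2930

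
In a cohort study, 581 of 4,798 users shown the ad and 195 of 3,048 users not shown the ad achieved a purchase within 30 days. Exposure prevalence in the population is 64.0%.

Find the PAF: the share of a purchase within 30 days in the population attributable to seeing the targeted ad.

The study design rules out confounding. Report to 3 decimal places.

PAF ≈ 0.364

p₁ = P(outcome | exposed) = 581/4798 = 0.12109
p₀ = P(outcome | unexposed) = 195/3048 = 0.063976
Overall risk P(Y=1) = π·p₁ + (1−π)·p₀ = 0.64×0.12109 + 0.36×0.063976 = 0.10053.
Under exogeneity, PAF = [P(Y=1) − p₀] / P(Y=1).
PAF = (0.10053 − 0.063976) / 0.10053 ≈ 0.3636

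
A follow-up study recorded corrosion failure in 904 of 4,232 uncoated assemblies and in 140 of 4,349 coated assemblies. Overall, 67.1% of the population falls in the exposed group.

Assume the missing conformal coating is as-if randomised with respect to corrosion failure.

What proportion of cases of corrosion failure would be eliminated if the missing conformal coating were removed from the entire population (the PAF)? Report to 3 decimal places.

PAF ≈ 0.791

p₁ = P(outcome | exposed) = 904/4232 = 0.21361
p₀ = P(outcome | unexposed) = 140/4349 = 0.032191
Overall risk P(Y=1) = π·p₁ + (1−π)·p₀ = 0.671×0.21361 + 0.329×0.032191 = 0.15392.
Under exogeneity, PAF = [P(Y=1) − p₀] / P(Y=1).
PAF = (0.15392 − 0.032191) / 0.15392 ≈ 0.7909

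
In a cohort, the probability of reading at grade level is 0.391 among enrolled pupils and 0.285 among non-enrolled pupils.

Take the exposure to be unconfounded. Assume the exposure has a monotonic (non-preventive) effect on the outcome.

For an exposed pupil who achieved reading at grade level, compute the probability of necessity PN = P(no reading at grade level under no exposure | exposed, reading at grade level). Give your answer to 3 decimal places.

Let p₁ = 0.391, p₀ = 0.285.
Under exogeneity and monotonicity, PN = (p₁ − p₀) / p₁.
PN = (0.391 − 0.285) / 0.391 = 0.106 / 0.391 ≈ 0.2711

PN ≈ 0.271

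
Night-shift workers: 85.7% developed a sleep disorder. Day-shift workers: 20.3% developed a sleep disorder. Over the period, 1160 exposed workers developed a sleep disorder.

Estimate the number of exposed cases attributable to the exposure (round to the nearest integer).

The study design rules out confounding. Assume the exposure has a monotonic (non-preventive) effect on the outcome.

p₁ = 0.857, p₀ = 0.203.
PN = (p₁ − p₀)/p₁ = (0.857 − 0.203) / 0.857 ≈ 0.76313.
Attributable cases ≈ PN × (exposed cases) = 0.76313 × 1160 ≈ 885.23.

about 885 cases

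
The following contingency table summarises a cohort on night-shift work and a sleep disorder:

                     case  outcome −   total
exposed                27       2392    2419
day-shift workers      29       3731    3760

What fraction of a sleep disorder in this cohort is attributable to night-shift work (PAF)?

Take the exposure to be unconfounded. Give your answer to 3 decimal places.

p₁ = P(outcome | exposed) = 27/2419 = 0.011162
p₀ = P(outcome | unexposed) = 29/3760 = 0.0077128
Exposure prevalence π = 2419/6179 = 0.39149; overall risk P(Y=1) = 0.009063.
Under exogeneity, PAF = [P(Y=1) − p₀]/P(Y=1).
PAF = (0.009063 − 0.0077128) / 0.009063 ≈ 0.1490

PAF ≈ 0.149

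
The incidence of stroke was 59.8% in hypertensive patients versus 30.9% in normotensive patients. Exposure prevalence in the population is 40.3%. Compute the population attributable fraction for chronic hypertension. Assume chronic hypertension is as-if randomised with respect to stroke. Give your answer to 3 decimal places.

p₁ = 0.598, p₀ = 0.309.
Overall risk P(Y=1) = π·p₁ + (1−π)·p₀ = 0.403×0.598 + 0.597×0.309 = 0.42547.
Under exogeneity, PAF = [P(Y=1) − p₀] / P(Y=1).
PAF = (0.42547 − 0.309) / 0.42547 ≈ 0.2737

PAF ≈ 0.274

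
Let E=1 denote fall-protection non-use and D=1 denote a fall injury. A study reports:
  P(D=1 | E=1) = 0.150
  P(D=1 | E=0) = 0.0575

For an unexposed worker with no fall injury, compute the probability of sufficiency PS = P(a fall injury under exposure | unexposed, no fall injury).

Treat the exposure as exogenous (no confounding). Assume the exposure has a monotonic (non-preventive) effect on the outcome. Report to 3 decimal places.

Let p₁ = 0.15, p₀ = 0.0575.
Under exogeneity and monotonicity, PS = (p₁ − p₀) / (1 − p₀).
PS = (0.15 − 0.0575) / (1 − 0.0575) = 0.0925 / 0.9425 ≈ 0.0981

PS ≈ 0.098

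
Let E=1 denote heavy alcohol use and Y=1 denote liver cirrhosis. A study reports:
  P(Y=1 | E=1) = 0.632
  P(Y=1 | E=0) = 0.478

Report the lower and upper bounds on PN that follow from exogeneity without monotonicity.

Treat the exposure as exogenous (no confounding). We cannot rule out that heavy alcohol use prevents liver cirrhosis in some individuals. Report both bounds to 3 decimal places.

Let p₁ = 0.632, p₀ = 0.478.
Under exogeneity alone the bounds on PN are max{0,(p₁−p₀)/p₁} ≤ PN ≤ min{1,(1−p₀)/p₁}.
  lower = (p₁ − p₀)/p₁ = 0.154 / 0.632 ≈ 0.2437
  upper = min{1, (1 − p₀)/p₁} = 0.522 / 0.632 ≈ 0.8259

0.244 ≤ PN ≤ 0.826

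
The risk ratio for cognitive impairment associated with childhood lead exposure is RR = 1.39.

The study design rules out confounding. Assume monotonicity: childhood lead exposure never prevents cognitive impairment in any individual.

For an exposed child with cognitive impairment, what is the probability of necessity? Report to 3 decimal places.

Under exogeneity and monotonicity, PN = (RR − 1) / RR = 1 − 1/RR.
PN = (1.39 − 1) / 1.39 = 0.39 / 1.39 ≈ 0.2806

PN ≈ 0.281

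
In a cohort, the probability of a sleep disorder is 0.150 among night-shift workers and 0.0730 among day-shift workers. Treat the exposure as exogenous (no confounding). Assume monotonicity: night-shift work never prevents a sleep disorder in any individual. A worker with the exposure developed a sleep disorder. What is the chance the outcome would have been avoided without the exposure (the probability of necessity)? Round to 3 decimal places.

Let p₁ = 0.15, p₀ = 0.073.
Under exogeneity and monotonicity, PN = (p₁ − p₀) / p₁.
PN = (0.15 − 0.073) / 0.15 = 0.077 / 0.15 ≈ 0.5133

PN ≈ 0.513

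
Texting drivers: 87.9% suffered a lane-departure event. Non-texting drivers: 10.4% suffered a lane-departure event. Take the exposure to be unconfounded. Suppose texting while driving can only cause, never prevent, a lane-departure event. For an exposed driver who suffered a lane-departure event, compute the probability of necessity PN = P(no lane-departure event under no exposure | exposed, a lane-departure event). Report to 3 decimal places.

p₁ = 0.879, p₀ = 0.104.
Under exogeneity and monotonicity, PN = (p₁ − p₀) / p₁.
PN = (0.879 − 0.104) / 0.879 = 0.775 / 0.879 ≈ 0.8817

PN ≈ 0.882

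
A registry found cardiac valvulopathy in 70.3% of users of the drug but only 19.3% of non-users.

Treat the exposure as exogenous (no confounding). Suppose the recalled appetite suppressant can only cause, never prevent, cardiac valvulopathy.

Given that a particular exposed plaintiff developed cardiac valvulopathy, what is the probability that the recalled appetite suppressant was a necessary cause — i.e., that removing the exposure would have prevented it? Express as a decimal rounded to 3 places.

PN ≈ 0.725

p₁ = 0.703, p₀ = 0.193.
Under exogeneity and monotonicity, PN = (p₁ − p₀) / p₁.
PN = (0.703 − 0.193) / 0.703 = 0.51 / 0.703 ≈ 0.7255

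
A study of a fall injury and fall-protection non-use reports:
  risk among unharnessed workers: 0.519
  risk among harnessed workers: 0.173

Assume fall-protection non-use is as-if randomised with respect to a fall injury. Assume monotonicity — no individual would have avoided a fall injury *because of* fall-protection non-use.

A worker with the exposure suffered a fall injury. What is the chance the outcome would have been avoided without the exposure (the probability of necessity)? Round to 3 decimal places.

Let p₁ = 0.519, p₀ = 0.173.
Under exogeneity and monotonicity, PN = (p₁ − p₀) / p₁.
PN = (0.519 − 0.173) / 0.519 = 0.346 / 0.519 ≈ 0.6667

PN ≈ 0.667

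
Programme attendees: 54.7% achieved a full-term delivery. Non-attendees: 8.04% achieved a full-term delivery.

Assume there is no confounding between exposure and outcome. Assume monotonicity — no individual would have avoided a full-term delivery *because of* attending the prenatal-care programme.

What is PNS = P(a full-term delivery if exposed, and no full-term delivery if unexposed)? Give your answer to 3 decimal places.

p₁ = 0.547, p₀ = 0.0804.
Under exogeneity and monotonicity, PNS = p₁ − p₀.
PNS = 0.547 − 0.0804 = 0.4666

PNS ≈ 0.467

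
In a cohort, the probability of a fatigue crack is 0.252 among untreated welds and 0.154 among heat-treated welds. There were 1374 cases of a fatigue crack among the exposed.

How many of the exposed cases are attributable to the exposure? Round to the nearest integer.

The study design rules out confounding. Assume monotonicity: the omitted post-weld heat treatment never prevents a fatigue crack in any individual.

about 534 cases

Let p₁ = 0.252, p₀ = 0.154.
PN = (p₁ − p₀)/p₁ = (0.252 − 0.154) / 0.252 ≈ 0.38889.
Attributable cases ≈ PN × (exposed cases) = 0.38889 × 1374 ≈ 534.33.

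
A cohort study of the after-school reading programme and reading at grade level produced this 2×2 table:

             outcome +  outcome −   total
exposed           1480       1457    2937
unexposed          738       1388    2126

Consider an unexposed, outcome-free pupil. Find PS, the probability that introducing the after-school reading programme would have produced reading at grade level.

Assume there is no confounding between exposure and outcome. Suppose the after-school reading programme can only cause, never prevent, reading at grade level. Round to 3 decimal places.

p₁ = P(outcome | exposed) = 1480/2937 = 0.50392
p₀ = P(outcome | unexposed) = 738/2126 = 0.34713
Under exogeneity and monotonicity, PS = (p₁ − p₀) / (1 − p₀).
PS = (0.50392 − 0.34713) / (1 − 0.34713) = 0.15678 / 0.65287 ≈ 0.2401

PS ≈ 0.240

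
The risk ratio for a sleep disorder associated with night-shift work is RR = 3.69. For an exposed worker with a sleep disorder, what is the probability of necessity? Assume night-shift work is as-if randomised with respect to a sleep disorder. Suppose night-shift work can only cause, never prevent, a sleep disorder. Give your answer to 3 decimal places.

PN ≈ 0.729

Under exogeneity and monotonicity, PN = (RR − 1) / RR = 1 − 1/RR.
PN = (3.69 − 1) / 3.69 = 2.69 / 3.69 ≈ 0.7290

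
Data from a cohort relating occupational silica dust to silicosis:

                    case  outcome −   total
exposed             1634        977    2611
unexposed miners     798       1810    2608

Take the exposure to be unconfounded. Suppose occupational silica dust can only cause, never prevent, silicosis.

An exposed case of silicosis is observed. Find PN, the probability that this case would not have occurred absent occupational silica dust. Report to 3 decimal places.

PN ≈ 0.511

p₁ = P(outcome | exposed) = 1634/2611 = 0.62581
p₀ = P(outcome | unexposed) = 798/2608 = 0.30598
Under exogeneity and monotonicity, PN = (p₁ − p₀)/p₁.
PN = (0.62581 − 0.30598) / 0.62581 ≈ 0.5111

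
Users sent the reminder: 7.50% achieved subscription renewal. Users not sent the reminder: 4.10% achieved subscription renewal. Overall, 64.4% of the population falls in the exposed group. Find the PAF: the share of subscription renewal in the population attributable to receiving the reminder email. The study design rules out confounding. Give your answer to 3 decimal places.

PAF ≈ 0.348

p₁ = 0.075, p₀ = 0.041.
Overall risk P(Y=1) = π·p₁ + (1−π)·p₀ = 0.644×0.075 + 0.356×0.041 = 0.062896.
Under exogeneity, PAF = [P(Y=1) − p₀] / P(Y=1).
PAF = (0.062896 − 0.041) / 0.062896 ≈ 0.3481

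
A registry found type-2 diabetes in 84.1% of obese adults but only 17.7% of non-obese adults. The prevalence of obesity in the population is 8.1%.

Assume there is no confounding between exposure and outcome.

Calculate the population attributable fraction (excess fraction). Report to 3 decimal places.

PAF ≈ 0.233

p₁ = 0.841, p₀ = 0.177.
Overall risk P(Y=1) = π·p₁ + (1−π)·p₀ = 0.081×0.841 + 0.919×0.177 = 0.23078.
Under exogeneity, PAF = [P(Y=1) − p₀] / P(Y=1).
PAF = (0.23078 − 0.177) / 0.23078 ≈ 0.2330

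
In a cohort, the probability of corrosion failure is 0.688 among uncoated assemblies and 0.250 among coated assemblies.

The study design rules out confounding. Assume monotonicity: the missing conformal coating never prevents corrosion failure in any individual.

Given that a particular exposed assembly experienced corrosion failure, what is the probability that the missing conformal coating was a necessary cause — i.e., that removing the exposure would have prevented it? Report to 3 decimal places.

Let p₁ = 0.688, p₀ = 0.25.
Under exogeneity and monotonicity, PN = (p₁ − p₀) / p₁.
PN = (0.688 − 0.25) / 0.688 = 0.438 / 0.688 ≈ 0.6366

PN ≈ 0.637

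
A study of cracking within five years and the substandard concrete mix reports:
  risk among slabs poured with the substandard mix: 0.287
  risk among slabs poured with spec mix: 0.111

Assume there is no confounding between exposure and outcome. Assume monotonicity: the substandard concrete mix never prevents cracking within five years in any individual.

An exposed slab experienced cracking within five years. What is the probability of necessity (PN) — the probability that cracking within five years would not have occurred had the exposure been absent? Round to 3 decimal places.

PN ≈ 0.613

Let p₁ = 0.287, p₀ = 0.111.
Under exogeneity and monotonicity, PN = (p₁ − p₀) / p₁.
PN = (0.287 − 0.111) / 0.287 = 0.176 / 0.287 ≈ 0.6132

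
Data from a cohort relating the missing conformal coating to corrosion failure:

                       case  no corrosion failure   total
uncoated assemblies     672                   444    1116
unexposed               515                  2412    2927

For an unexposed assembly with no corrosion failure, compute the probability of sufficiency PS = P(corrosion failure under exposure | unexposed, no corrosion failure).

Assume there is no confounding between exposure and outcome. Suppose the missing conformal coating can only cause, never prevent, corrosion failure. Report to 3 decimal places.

p₁ = P(outcome | exposed) = 672/1116 = 0.60215
p₀ = P(outcome | unexposed) = 515/2927 = 0.17595
Under exogeneity and monotonicity, PS = (p₁ − p₀)/(1 − p₀).
PS = (0.60215 − 0.17595) / 0.82405 ≈ 0.5172

PS ≈ 0.517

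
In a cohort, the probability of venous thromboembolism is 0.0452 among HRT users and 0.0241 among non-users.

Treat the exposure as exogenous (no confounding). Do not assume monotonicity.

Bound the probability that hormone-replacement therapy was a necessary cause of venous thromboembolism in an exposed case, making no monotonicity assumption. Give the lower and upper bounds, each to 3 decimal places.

0.467 ≤ PN ≤ 1.000

Let p₁ = 0.0452, p₀ = 0.0241.
Under exogeneity alone the bounds on PN are max{0,(p₁−p₀)/p₁} ≤ PN ≤ min{1,(1−p₀)/p₁}.
  lower = (p₁ − p₀)/p₁ = 0.0211 / 0.0452 ≈ 0.4668
  upper = min{1, (1 − p₀)/p₁} = 0.9759 / 0.0452 ≈ 21.5907 → capped at 1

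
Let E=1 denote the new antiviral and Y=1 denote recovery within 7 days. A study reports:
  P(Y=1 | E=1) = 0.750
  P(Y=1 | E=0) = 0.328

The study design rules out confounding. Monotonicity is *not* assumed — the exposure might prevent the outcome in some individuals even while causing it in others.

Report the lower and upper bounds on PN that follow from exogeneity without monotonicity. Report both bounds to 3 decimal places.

0.563 ≤ PN ≤ 0.896

Let p₁ = 0.75, p₀ = 0.328.
Under exogeneity alone the bounds on PN are max{0,(p₁−p₀)/p₁} ≤ PN ≤ min{1,(1−p₀)/p₁}.
  lower = (p₁ − p₀)/p₁ = 0.422 / 0.75 ≈ 0.5627
  upper = min{1, (1 − p₀)/p₁} = 0.672 / 0.75 ≈ 0.8960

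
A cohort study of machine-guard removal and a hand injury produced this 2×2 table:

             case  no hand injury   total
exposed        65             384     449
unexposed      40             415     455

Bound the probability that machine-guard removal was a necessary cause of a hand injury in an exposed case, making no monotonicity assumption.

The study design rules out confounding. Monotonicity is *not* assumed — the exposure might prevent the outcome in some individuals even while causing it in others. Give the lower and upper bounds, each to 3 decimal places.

p₁ = P(outcome | exposed) = 65/449 = 0.14477
p₀ = P(outcome | unexposed) = 40/455 = 0.087912
Under exogeneity alone the bounds on PN are max{0,(p₁−p₀)/p₁} ≤ PN ≤ min{1,(1−p₀)/p₁}.
  lower = (p₁ − p₀)/p₁ = 0.056854 / 0.14477 ≈ 0.3927
  upper = min{1, (1 − p₀)/p₁} = 0.91209 / 0.14477 ≈ 6.3004 → capped at 1

0.393 ≤ PN ≤ 1.000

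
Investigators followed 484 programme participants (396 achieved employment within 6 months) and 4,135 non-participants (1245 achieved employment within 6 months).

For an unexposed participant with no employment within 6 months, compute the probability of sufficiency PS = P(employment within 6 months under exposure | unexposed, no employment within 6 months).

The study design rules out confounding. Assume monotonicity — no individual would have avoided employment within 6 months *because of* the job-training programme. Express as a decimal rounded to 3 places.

p₁ = P(outcome | exposed) = 396/484 = 0.81818
p₀ = P(outcome | unexposed) = 1245/4135 = 0.30109
Under exogeneity and monotonicity, PS = (p₁ − p₀) / (1 − p₀).
PS = (0.81818 − 0.30109) / (1 − 0.30109) = 0.51709 / 0.69891 ≈ 0.7399

PS ≈ 0.740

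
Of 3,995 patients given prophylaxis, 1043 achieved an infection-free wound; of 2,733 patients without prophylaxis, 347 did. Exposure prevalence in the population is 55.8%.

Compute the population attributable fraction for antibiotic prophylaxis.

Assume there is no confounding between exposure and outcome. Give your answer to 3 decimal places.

p₁ = P(outcome | exposed) = 1043/3995 = 0.26108
p₀ = P(outcome | unexposed) = 347/2733 = 0.12697
Overall risk P(Y=1) = π·p₁ + (1−π)·p₀ = 0.558×0.26108 + 0.442×0.12697 = 0.2018.
Under exogeneity, PAF = [P(Y=1) − p₀] / P(Y=1).
PAF = (0.2018 − 0.12697) / 0.2018 ≈ 0.3708

PAF ≈ 0.371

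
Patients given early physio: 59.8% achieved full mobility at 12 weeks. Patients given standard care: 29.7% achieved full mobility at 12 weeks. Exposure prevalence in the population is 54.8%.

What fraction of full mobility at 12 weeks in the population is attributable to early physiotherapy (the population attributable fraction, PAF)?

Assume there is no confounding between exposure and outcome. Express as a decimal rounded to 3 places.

PAF ≈ 0.357

p₁ = 0.598, p₀ = 0.297.
Overall risk P(Y=1) = π·p₁ + (1−π)·p₀ = 0.548×0.598 + 0.452×0.297 = 0.46195.
Under exogeneity, PAF = [P(Y=1) − p₀] / P(Y=1).
PAF = (0.46195 − 0.297) / 0.46195 ≈ 0.3571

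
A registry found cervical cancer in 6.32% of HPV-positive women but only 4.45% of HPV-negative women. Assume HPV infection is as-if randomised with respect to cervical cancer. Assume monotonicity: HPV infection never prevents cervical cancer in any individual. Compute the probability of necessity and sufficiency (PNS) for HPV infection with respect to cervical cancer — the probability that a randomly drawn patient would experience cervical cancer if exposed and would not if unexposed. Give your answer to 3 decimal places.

PNS ≈ 0.019

p₁ = 0.0632, p₀ = 0.0445.
Under exogeneity and monotonicity, PNS = p₁ − p₀.
PNS = 0.0632 − 0.0445 = 0.0187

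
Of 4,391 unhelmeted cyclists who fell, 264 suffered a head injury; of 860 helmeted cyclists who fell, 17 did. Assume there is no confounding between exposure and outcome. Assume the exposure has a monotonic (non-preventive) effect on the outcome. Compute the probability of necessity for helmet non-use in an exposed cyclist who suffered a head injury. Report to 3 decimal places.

PN ≈ 0.671

p₁ = P(outcome | exposed) = 264/4391 = 0.060123
p₀ = P(outcome | unexposed) = 17/860 = 0.019767
Under exogeneity and monotonicity, PN = (p₁ − p₀) / p₁.
PN = (0.060123 − 0.019767) / 0.060123 = 0.040356 / 0.060123 ≈ 0.6712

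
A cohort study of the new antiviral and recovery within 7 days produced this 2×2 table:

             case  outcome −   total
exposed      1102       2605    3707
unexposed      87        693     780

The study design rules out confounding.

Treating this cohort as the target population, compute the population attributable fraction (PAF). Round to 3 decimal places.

p₁ = P(outcome | exposed) = 1102/3707 = 0.29728
p₀ = P(outcome | unexposed) = 87/780 = 0.11154
Exposure prevalence π = 3707/4487 = 0.82616; overall risk P(Y=1) = 0.26499.
Under exogeneity, PAF = [P(Y=1) − p₀]/P(Y=1).
PAF = (0.26499 − 0.11154) / 0.26499 ≈ 0.5791

PAF ≈ 0.579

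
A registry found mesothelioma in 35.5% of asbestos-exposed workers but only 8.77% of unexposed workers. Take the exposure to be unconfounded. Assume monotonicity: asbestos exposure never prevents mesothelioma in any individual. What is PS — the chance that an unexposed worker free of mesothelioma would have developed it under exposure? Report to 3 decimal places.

p₁ = 0.355, p₀ = 0.0877.
Under exogeneity and monotonicity, PS = (p₁ − p₀) / (1 − p₀).
PS = (0.355 − 0.0877) / (1 − 0.0877) = 0.2673 / 0.9123 ≈ 0.2930

PS ≈ 0.293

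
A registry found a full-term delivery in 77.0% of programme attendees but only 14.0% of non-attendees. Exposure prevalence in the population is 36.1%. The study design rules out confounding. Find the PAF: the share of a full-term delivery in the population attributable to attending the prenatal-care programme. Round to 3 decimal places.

p₁ = 0.77, p₀ = 0.14.
Overall risk P(Y=1) = π·p₁ + (1−π)·p₀ = 0.361×0.77 + 0.639×0.14 = 0.36743.
Under exogeneity, PAF = [P(Y=1) − p₀] / P(Y=1).
PAF = (0.36743 − 0.14) / 0.36743 ≈ 0.6190

PAF ≈ 0.619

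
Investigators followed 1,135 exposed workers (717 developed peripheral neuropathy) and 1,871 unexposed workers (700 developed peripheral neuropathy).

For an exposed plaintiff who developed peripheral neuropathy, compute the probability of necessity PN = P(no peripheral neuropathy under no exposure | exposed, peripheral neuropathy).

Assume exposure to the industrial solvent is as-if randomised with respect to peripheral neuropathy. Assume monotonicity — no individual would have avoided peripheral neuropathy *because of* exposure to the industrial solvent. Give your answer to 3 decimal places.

PN ≈ 0.408

p₁ = P(outcome | exposed) = 717/1135 = 0.63172
p₀ = P(outcome | unexposed) = 700/1871 = 0.37413
Under exogeneity and monotonicity, PN = (p₁ − p₀) / p₁.
PN = (0.63172 − 0.37413) / 0.63172 = 0.25759 / 0.63172 ≈ 0.4078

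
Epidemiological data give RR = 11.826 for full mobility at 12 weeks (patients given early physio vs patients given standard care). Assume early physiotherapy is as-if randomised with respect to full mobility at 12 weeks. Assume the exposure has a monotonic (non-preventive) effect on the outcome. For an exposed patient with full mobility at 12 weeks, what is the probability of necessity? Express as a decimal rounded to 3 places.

Under exogeneity and monotonicity, PN = (RR − 1) / RR = 1 − 1/RR.
PN = (11.826 − 1) / 11.826 = 10.83 / 11.826 ≈ 0.9154

PN ≈ 0.915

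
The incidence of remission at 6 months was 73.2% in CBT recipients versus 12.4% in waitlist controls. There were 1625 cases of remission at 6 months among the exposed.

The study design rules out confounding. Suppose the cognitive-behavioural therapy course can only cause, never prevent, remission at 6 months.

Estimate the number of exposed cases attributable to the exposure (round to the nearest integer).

p₁ = 0.732, p₀ = 0.124.
PN = (p₁ − p₀)/p₁ = (0.732 − 0.124) / 0.732 ≈ 0.83060.
Attributable cases ≈ PN × (exposed cases) = 0.83060 × 1625 ≈ 1349.73.

about 1350 cases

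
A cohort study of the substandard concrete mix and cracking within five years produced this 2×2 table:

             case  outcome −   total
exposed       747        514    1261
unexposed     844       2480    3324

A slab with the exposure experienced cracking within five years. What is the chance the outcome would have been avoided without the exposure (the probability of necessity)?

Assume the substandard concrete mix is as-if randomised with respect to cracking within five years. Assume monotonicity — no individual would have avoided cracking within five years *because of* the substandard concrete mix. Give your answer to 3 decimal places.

PN ≈ 0.571

p₁ = P(outcome | exposed) = 747/1261 = 0.59239
p₀ = P(outcome | unexposed) = 844/3324 = 0.25391
Under exogeneity and monotonicity, PN = (p₁ − p₀) / p₁.
PN = (0.59239 − 0.25391) / 0.59239 = 0.33848 / 0.59239 ≈ 0.5714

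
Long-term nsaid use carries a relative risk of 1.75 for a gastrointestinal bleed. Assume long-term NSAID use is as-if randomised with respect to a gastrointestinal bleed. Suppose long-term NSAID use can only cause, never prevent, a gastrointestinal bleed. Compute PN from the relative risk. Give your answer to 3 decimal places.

Under exogeneity and monotonicity, PN = (RR − 1) / RR = 1 − 1/RR.
PN = (1.75 − 1) / 1.75 = 0.75 / 1.75 ≈ 0.4286

PN ≈ 0.429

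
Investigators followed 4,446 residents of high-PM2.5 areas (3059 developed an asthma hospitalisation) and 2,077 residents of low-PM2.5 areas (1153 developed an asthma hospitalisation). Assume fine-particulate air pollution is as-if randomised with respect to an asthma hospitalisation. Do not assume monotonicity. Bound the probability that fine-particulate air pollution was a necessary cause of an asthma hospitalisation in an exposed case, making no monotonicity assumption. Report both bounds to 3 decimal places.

p₁ = P(outcome | exposed) = 3059/4446 = 0.68803
p₀ = P(outcome | unexposed) = 1153/2077 = 0.55513
Under exogeneity alone the bounds on PN are max{0,(p₁−p₀)/p₁} ≤ PN ≤ min{1,(1−p₀)/p₁}.
  lower = (p₁ − p₀)/p₁ = 0.13291 / 0.68803 ≈ 0.1932
  upper = min{1, (1 − p₀)/p₁} = 0.44487 / 0.68803 ≈ 0.6466

0.193 ≤ PN ≤ 0.647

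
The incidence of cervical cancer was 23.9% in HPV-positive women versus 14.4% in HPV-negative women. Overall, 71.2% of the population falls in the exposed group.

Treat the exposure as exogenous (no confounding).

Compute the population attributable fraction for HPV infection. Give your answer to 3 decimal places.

PAF ≈ 0.320

p₁ = 0.239, p₀ = 0.144.
Overall risk P(Y=1) = π·p₁ + (1−π)·p₀ = 0.712×0.239 + 0.288×0.144 = 0.21164.
Under exogeneity, PAF = [P(Y=1) − p₀] / P(Y=1).
PAF = (0.21164 − 0.144) / 0.21164 ≈ 0.3196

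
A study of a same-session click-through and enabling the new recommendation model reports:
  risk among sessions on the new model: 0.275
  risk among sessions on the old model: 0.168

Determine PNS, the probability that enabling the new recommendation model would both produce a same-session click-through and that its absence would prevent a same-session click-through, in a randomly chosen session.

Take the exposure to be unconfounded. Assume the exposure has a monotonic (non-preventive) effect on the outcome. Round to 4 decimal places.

Let p₁ = 0.275, p₀ = 0.168.
Under exogeneity and monotonicity, PNS = p₁ − p₀.
PNS = 0.275 − 0.168 = 0.107

PNS ≈ 0.1070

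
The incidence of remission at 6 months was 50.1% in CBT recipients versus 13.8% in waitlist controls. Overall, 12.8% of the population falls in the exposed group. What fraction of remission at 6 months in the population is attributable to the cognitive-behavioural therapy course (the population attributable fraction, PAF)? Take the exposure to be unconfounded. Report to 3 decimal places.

p₁ = 0.501, p₀ = 0.138.
Overall risk P(Y=1) = π·p₁ + (1−π)·p₀ = 0.128×0.501 + 0.872×0.138 = 0.18446.
Under exogeneity, PAF = [P(Y=1) − p₀] / P(Y=1).
PAF = (0.18446 − 0.138) / 0.18446 ≈ 0.2519

PAF ≈ 0.252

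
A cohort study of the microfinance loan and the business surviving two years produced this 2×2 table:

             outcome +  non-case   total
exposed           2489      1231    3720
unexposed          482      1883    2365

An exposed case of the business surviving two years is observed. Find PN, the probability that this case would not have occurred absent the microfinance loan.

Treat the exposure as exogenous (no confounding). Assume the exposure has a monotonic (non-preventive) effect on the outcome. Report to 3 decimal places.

PN ≈ 0.695

p₁ = P(outcome | exposed) = 2489/3720 = 0.66909
p₀ = P(outcome | unexposed) = 482/2365 = 0.20381
Under exogeneity and monotonicity, PN = (p₁ − p₀) / p₁.
PN = (0.66909 − 0.20381) / 0.66909 = 0.46528 / 0.66909 ≈ 0.6954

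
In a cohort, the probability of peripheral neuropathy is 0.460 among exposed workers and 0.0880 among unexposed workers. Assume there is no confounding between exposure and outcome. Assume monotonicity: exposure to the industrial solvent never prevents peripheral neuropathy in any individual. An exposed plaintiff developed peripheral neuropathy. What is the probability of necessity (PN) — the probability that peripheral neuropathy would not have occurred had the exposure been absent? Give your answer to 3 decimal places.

Let p₁ = 0.46, p₀ = 0.088.
Under exogeneity and monotonicity, PN = (p₁ − p₀) / p₁.
PN = (0.46 − 0.088) / 0.46 = 0.372 / 0.46 ≈ 0.8087

PN ≈ 0.809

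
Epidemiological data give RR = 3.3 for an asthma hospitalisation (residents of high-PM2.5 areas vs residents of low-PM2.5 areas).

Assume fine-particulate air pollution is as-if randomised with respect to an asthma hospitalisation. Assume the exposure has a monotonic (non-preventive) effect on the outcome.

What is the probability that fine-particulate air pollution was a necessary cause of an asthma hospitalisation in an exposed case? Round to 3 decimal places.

PN ≈ 0.697

Under exogeneity and monotonicity, PN = (RR − 1) / RR = 1 − 1/RR.
PN = (3.3 − 1) / 3.3 = 2.3 / 3.3 ≈ 0.6970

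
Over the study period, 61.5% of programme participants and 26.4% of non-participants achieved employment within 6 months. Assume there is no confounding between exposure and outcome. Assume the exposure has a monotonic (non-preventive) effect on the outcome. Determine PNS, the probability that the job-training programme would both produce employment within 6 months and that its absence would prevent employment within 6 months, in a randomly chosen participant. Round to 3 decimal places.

p₁ = 0.615, p₀ = 0.264.
Under exogeneity and monotonicity, PNS = p₁ − p₀.
PNS = 0.615 − 0.264 = 0.351

PNS ≈ 0.351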